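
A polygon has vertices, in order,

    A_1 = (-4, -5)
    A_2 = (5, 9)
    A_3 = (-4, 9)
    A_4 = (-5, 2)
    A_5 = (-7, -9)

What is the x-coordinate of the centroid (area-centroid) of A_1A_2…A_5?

Apply Gauss's area formula. First the cross-terms c_i = x_i·y_{i+1} − x_{i+1}·y_i:
  -11, 81, 37, 59, -1  ⇒  2A = 165, A = 82.5.
Then Σ (x_i + x_{i+1})·c_i = -960, so x̄ = -960 / (6·82.5) = -64/33.

-64/33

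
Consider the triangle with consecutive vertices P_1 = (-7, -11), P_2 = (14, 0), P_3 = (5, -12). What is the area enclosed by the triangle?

76.5

Apply the shoelace (surveyor's) formula: 2A = Σ (x_i·y_{i+1} − x_{i+1}·y_i), indices taken mod 3.
Cross-terms: 154, -168, -139  ⇒  Σ = -153
Area = |Σ|/2 = 76.5.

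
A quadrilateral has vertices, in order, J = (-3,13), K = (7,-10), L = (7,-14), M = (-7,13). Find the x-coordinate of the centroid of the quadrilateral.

29/111

Apply the surveyor's formula. First the cross-terms c_i = x_i·y_{i+1} − x_{i+1}·y_i:
  -61, -28, -7, -52  ⇒  2A = -148, A = -74.
Then Σ (x_i + x_{i+1})·c_i = -116, so x̄ = -116 / (6·(-74)) = 29/111.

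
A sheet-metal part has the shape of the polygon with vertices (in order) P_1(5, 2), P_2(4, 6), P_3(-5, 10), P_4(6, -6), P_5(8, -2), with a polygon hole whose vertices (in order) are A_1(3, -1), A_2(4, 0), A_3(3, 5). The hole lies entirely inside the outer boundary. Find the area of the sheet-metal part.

59

Outer boundary:
Apply the shoelace (surveyor's) formula: 2A = Σ (x_i·y_{i+1} − x_{i+1}·y_i), indices taken mod 5.
P_1→P_2: (5)(6) − (4)(2) = 22
P_2→P_3: (4)(10) − (-5)(6) = 70
P_3→P_4: (-5)(-6) − (6)(10) = -30
P_4→P_5: (6)(-2) − (8)(-6) = 36
P_5→P_1: (8)(2) − (5)(-2) = 26
Σ = 124
Area = |Σ|/2 = 62.
Hole:
Apply the shoelace (surveyor's) formula: 2A = Σ (x_i·y_{i+1} − x_{i+1}·y_i), indices taken mod 3.
A_1→A_2: (3)(0) − (4)(-1) = 4
A_2→A_3: (4)(5) − (3)(0) = 20
A_3→A_1: (3)(-1) − (3)(5) = -18
Σ = 6
Area = |Σ|/2 = 3.
Net area = 62 − 3 = 59.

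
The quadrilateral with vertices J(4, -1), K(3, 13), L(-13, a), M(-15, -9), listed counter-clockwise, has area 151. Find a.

Write out the shoelace sum; only the two edges meeting at L involve a:
2·Area = [(3·a − (-13)·13) + ((-13)·(-9) − (-15)·a)] + 106
       = 18·a + 392 = 302
⇒ a = -5.

-5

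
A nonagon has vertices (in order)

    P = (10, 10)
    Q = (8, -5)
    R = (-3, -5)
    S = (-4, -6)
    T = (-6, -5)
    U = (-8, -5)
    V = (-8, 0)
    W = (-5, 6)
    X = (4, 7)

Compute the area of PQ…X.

Apply the surveyor's formula: 2A = Σ (x_i·y_{i+1} − x_{i+1}·y_i), indices taken mod 9.
Σ = (-130) + (-55) + (-2) + (-16) + (-10) + (-40) + (-48) + (-59) + (-30) = -390
Area = |Σ|/2 = 195.

195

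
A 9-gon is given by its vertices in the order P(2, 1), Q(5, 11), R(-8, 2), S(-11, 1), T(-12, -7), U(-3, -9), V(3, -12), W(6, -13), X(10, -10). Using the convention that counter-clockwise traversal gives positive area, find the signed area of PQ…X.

250.5

Apply the shoelace formula: 2A = Σ (x_i·y_{i+1} − x_{i+1}·y_i), indices taken mod 9.
Σ = (17) + (98) + (14) + (89) + (87) + (63) + (33) + (70) + (30) = 501
Signed area = Σ/2 = 250.5 (positive ⇒ counter-clockwise traversal).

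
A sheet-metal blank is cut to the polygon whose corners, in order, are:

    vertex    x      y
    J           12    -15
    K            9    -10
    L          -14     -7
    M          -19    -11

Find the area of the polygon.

125

Apply the shoelace (surveyor's) formula: 2A = Σ (x_i·y_{i+1} − x_{i+1}·y_i), indices taken mod 4.
Σ = (15) + (-203) + (21) + (417) = 250
Area = |Σ|/2 = 125.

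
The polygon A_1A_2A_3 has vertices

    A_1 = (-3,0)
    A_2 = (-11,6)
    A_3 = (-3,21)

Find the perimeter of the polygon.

48

|A_1A_2| = √((-8)² + (6)²) = √100 = 10
|A_2A_3| = √((8)² + (15)²) = √289 = 17
|A_3A_1| = √((0)² + (-21)²) = √441 = 21
Perimeter = 10 + 17 + 21 = 48.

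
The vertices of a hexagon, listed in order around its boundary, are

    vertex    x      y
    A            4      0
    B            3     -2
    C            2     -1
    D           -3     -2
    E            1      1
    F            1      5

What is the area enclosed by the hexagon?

Apply the shoelace (surveyor's) formula: 2A = Σ (x_i·y_{i+1} − x_{i+1}·y_i), indices taken mod 6.
A→B: (4)(-2) − (3)(0) = -8
B→C: (3)(-1) − (2)(-2) = 1
C→D: (2)(-2) − (-3)(-1) = -7
D→E: (-3)(1) − (1)(-2) = -1
E→F: (1)(5) − (1)(1) = 4
F→A: (1)(0) − (4)(5) = -20
Σ = -31
Area = |Σ|/2 = 15.5.

15.5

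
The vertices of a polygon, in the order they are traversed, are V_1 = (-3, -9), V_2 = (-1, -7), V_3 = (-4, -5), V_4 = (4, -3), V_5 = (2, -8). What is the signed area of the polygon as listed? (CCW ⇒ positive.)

-23.5

Apply the surveyor's formula: 2A = Σ (x_i·y_{i+1} − x_{i+1}·y_i), indices taken mod 5.
Σ = (12) + (-23) + (32) + (-26) + (-42) = -47
Signed area = Σ/2 = -23.5 (negative ⇒ clockwise traversal).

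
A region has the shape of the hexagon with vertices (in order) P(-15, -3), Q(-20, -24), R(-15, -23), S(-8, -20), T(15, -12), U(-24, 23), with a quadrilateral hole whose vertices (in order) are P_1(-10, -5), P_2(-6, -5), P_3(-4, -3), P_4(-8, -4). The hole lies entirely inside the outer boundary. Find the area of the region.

688

Outer boundary:
P→Q: (-15)(-24) − (-20)(-3) = 300
Q→R: (-20)(-23) − (-15)(-24) = 100
R→S: (-15)(-20) − (-8)(-23) = 116
S→T: (-8)(-12) − (15)(-20) = 396
T→U: (15)(23) − (-24)(-12) = 57
U→P: (-24)(-3) − (-15)(23) = 417
Σ = 1386
Area = |Σ|/2 = 693.
Hole:
Apply the surveyor's formula: 2A = Σ (x_i·y_{i+1} − x_{i+1}·y_i), indices taken mod 4.
P_1→P_2: (-10)(-5) − (-6)(-5) = 20
P_2→P_3: (-6)(-3) − (-4)(-5) = -2
P_3→P_4: (-4)(-4) − (-8)(-3) = -8
P_4→P_1: (-8)(-5) − (-10)(-4) = 0
Σ = 10
Area = |Σ|/2 = 5.
Net area = 693 − 5 = 688.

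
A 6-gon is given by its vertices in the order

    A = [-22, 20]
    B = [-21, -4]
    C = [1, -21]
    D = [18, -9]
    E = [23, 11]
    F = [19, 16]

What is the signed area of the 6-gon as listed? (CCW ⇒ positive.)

A→B: (-22)(-4) − (-21)(20) = 508
B→C: (-21)(-21) − (1)(-4) = 445
C→D: (1)(-9) − (18)(-21) = 369
D→E: (18)(11) − (23)(-9) = 405
E→F: (23)(16) − (19)(11) = 159
F→A: (19)(20) − (-22)(16) = 732
Σ = 2618
Signed area = Σ/2 = 1309 (positive ⇒ counter-clockwise traversal).

1309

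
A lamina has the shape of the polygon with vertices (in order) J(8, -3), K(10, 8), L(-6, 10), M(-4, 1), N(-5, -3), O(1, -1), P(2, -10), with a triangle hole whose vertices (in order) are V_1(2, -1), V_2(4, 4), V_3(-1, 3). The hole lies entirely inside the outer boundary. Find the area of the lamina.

172

Outer boundary:
Apply the shoelace formula: 2A = Σ (x_i·y_{i+1} − x_{i+1}·y_i), indices taken mod 7.
J→K: (8)(8) − (10)(-3) = 94
K→L: (10)(10) − (-6)(8) = 148
L→M: (-6)(1) − (-4)(10) = 34
M→N: (-4)(-3) − (-5)(1) = 17
N→O: (-5)(-1) − (1)(-3) = 8
O→P: (1)(-10) − (2)(-1) = -8
P→J: (2)(-3) − (8)(-10) = 74
Σ = 367
Area = |Σ|/2 = 183.5.
Hole:
Apply the shoelace formula: 2A = Σ (x_i·y_{i+1} − x_{i+1}·y_i), indices taken mod 3.
Σ = (12) + (16) + (-5) = 23
Area = |Σ|/2 = 11.5.
Net area = 183.5 − 11.5 = 172.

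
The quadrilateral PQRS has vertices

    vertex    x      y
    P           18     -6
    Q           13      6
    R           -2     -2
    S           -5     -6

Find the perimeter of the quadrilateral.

|PQ| = √((-5)² + (12)²) = √169 = 13
|QR| = √((-15)² + (-8)²) = √289 = 17
|RS| = √((-3)² + (-4)²) = √25 = 5
|SP| = √((23)² + (0)²) = √529 = 23
Perimeter = 13 + 17 + 5 + 23 = 58.

58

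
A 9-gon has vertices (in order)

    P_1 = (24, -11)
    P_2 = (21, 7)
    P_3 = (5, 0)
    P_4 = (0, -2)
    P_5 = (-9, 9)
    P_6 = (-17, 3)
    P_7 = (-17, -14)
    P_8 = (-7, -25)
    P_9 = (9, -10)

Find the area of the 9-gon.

757

Cross-terms: 399, -35, -10, -18, 126, 289, 327, 295, 141  ⇒  Σ = 1514
Area = |Σ|/2 = 757.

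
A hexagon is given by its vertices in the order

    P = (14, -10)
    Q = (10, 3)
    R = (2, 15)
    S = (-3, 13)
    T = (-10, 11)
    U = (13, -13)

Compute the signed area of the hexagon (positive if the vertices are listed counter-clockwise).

Σ = (142) + (144) + (71) + (97) + (-13) + (52) = 493
Signed area = Σ/2 = 246.5 (positive ⇒ counter-clockwise traversal).

246.5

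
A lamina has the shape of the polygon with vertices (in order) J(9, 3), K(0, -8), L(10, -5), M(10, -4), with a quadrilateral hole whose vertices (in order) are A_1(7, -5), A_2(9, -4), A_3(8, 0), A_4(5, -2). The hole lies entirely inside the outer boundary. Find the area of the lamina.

Outer boundary:
Σ = (-72) + (80) + (10) + (66) = 84
Area = |Σ|/2 = 42.
Hole:
Apply the shoelace (surveyor's) formula: 2A = Σ (x_i·y_{i+1} − x_{i+1}·y_i), indices taken mod 4.
A_1→A_2: (7)(-4) − (9)(-5) = 17
A_2→A_3: (9)(0) − (8)(-4) = 32
A_3→A_4: (8)(-2) − (5)(0) = -16
A_4→A_1: (5)(-5) − (7)(-2) = -11
Σ = 22
Area = |Σ|/2 = 11.
Net area = 42 − 11 = 31.

31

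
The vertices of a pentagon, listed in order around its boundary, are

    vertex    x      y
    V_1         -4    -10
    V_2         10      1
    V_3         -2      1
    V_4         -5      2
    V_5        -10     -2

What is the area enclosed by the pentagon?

Σ = (96) + (12) + (1) + (30) + (92) = 231
Area = |Σ|/2 = 115.5.

115.5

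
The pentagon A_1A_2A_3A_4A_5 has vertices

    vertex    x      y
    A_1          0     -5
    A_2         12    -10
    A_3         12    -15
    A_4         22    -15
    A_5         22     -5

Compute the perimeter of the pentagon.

|A_1A_2| = √((12)² + (-5)²) = √169 = 13
|A_2A_3| = √((0)² + (-5)²) = √25 = 5
|A_3A_4| = √((10)² + (0)²) = √100 = 10
|A_4A_5| = √((0)² + (10)²) = √100 = 10
|A_5A_1| = √((-22)² + (0)²) = √484 = 22
Perimeter = 13 + 5 + 10 + 10 + 22 = 60.

60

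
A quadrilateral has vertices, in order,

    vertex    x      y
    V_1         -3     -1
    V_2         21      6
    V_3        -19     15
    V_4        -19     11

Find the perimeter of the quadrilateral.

|V_1V_2| = √((24)² + (7)²) = √625 = 25
|V_2V_3| = √((-40)² + (9)²) = √1681 = 41
|V_3V_4| = √((0)² + (-4)²) = √16 = 4
|V_4V_1| = √((16)² + (-12)²) = √400 = 20
Perimeter = 25 + 41 + 4 + 20 = 90.

90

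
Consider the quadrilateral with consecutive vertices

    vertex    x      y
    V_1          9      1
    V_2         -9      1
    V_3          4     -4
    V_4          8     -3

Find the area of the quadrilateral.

Apply the shoelace formula: 2A = Σ (x_i·y_{i+1} − x_{i+1}·y_i), indices taken mod 4.
Cross-terms: 18, 32, 20, 35  ⇒  Σ = 105
Area = |Σ|/2 = 52.5.

52.5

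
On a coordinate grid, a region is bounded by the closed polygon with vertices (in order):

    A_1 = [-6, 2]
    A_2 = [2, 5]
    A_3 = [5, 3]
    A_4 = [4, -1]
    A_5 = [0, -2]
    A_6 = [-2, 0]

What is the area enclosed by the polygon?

Apply Gauss's area formula: 2A = Σ (x_i·y_{i+1} − x_{i+1}·y_i), indices taken mod 6.
Σ = (-34) + (-19) + (-17) + (-8) + (-4) + (-4) = -86
Area = |Σ|/2 = 43.

43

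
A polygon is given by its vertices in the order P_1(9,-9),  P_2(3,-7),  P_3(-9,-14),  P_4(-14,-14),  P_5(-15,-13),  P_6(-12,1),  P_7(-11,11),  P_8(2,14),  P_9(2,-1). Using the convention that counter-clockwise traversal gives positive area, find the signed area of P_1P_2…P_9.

Apply the shoelace formula: 2A = Σ (x_i·y_{i+1} − x_{i+1}·y_i), indices taken mod 9.
Cross-terms: -36, -105, -70, -28, -171, -121, -176, -30, -9  ⇒  Σ = -746
Signed area = Σ/2 = -373 (negative ⇒ clockwise traversal).

-373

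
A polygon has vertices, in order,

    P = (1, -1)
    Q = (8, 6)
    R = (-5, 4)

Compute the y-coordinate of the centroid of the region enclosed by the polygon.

Apply the surveyor's formula. First the cross-terms c_i = x_i·y_{i+1} − x_{i+1}·y_i:
  14, 62, 1  ⇒  2A = 77, A = 38.5.
Then Σ (y_i + y_{i+1})·c_i = 693, so ȳ = 693 / (6·38.5) = 3.

3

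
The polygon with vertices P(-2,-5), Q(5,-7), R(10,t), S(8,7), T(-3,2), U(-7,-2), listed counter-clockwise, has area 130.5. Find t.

Write out the shoelace sum; only the two edges meeting at R involve t:
2·Area = [(5·t − 10·(-7)) + (10·7 − 8·t)] + 127
       = -3·t + 267 = 261
⇒ t = 2.

2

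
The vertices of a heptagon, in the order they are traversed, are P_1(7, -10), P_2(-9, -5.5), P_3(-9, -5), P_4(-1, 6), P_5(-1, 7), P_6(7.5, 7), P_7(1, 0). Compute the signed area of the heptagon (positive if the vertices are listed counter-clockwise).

Cross-terms: -128.5, -4.5, -59, -1, -59.5, -7, -10  ⇒  Σ = -269.5
Signed area = Σ/2 = -134.75 (negative ⇒ clockwise traversal).

-134.75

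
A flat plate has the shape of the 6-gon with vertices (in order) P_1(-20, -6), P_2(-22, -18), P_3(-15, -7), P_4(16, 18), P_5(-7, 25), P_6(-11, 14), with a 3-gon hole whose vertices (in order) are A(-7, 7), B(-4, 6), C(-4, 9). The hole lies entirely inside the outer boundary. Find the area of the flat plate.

497

Outer boundary:
Apply Gauss's area formula: 2A = Σ (x_i·y_{i+1} − x_{i+1}·y_i), indices taken mod 6.
Cross-terms: 228, -116, -158, 526, 177, 346  ⇒  Σ = 1003
Area = |Σ|/2 = 501.5.
Hole:
Σ = (-14) + (-12) + (35) = 9
Area = |Σ|/2 = 4.5.
Net area = 501.5 − 4.5 = 497.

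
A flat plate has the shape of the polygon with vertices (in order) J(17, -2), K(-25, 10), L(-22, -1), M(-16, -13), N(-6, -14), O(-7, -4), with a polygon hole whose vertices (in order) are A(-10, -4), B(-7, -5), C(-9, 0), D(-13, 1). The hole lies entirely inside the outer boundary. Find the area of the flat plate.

Outer boundary:
Apply the shoelace (surveyor's) formula: 2A = Σ (x_i·y_{i+1} − x_{i+1}·y_i), indices taken mod 6.
Cross-terms: 120, 245, 270, 146, -74, 82  ⇒  Σ = 789
Area = |Σ|/2 = 394.5.
Hole:
A→B: (-10)(-5) − (-7)(-4) = 22
B→C: (-7)(0) − (-9)(-5) = -45
C→D: (-9)(1) − (-13)(0) = -9
D→A: (-13)(-4) − (-10)(1) = 62
Σ = 30
Area = |Σ|/2 = 15.
Net area = 394.5 − 15 = 379.5.

379.5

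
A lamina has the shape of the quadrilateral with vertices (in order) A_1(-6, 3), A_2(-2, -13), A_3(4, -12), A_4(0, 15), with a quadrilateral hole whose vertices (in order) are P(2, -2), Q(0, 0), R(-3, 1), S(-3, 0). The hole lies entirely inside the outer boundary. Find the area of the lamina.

150.5

Outer boundary:
Σ = (84) + (76) + (60) + (90) = 310
Area = |Σ|/2 = 155.
Hole:
Σ = (0) + (0) + (3) + (6) = 9
Area = |Σ|/2 = 4.5.
Net area = 155 − 4.5 = 150.5.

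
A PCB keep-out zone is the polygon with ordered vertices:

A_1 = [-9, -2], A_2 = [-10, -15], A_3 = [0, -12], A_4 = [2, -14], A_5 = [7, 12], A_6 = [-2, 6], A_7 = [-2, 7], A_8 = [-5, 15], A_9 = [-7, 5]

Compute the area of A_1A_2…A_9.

Apply the surveyor's formula: 2A = Σ (x_i·y_{i+1} − x_{i+1}·y_i), indices taken mod 9.
Σ = (115) + (120) + (24) + (122) + (66) + (-2) + (5) + (80) + (59) = 589
Area = |Σ|/2 = 294.5.

294.5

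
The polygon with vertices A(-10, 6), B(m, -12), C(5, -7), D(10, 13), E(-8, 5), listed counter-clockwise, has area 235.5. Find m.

Write out the shoelace sum; only the two edges meeting at B involve m:
2·Area = [((-10)·(-12) − m·6) + (m·(-7) − 5·(-12))] + 291
       = -13·m + 471 = 471
⇒ m = 0.

0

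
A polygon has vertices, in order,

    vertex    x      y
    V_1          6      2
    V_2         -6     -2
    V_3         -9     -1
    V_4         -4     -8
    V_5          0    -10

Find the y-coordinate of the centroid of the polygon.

Apply the shoelace formula. First the cross-terms c_i = x_i·y_{i+1} − x_{i+1}·y_i:
  0, -12, 68, 40, 60  ⇒  2A = 156, A = 78.
Then Σ (y_i + y_{i+1})·c_i = -1776, so ȳ = -1776 / (6·78) = -148/39.

-148/39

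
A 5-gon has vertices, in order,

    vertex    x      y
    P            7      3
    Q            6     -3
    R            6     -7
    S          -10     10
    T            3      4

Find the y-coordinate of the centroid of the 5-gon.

Apply the shoelace (surveyor's) formula. First the cross-terms c_i = x_i·y_{i+1} − x_{i+1}·y_i:
  -39, -24, -10, -70, -19  ⇒  2A = -162, A = -81.
Then Σ (y_i + y_{i+1})·c_i = -903, so ȳ = -903 / (6·(-81)) = 301/162.

301/162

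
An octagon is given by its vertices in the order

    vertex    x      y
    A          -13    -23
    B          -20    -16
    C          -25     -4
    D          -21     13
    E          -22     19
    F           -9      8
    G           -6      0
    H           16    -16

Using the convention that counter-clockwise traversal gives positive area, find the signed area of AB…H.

Apply the shoelace formula: 2A = Σ (x_i·y_{i+1} − x_{i+1}·y_i), indices taken mod 8.
Σ = (-252) + (-320) + (-409) + (-113) + (-5) + (48) + (96) + (-576) = -1531
Signed area = Σ/2 = -765.5 (negative ⇒ clockwise traversal).

-765.5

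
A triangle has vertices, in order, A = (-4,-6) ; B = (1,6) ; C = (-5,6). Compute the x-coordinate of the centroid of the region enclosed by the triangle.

Apply Gauss's area formula. First the cross-terms c_i = x_i·y_{i+1} − x_{i+1}·y_i:
  -18, 36, 54  ⇒  2A = 72, A = 36.
Then Σ (x_i + x_{i+1})·c_i = -576, so x̄ = -576 / (6·36) = -8/3.

-8/3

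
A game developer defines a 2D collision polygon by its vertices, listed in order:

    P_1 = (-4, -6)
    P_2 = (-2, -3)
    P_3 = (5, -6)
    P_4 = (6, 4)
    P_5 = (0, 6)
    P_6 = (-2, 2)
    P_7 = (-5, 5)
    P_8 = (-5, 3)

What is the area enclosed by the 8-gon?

P_1→P_2: (-4)(-3) − (-2)(-6) = 0
P_2→P_3: (-2)(-6) − (5)(-3) = 27
P_3→P_4: (5)(4) − (6)(-6) = 56
P_4→P_5: (6)(6) − (0)(4) = 36
P_5→P_6: (0)(2) − (-2)(6) = 12
P_6→P_7: (-2)(5) − (-5)(2) = 0
P_7→P_8: (-5)(3) − (-5)(5) = 10
P_8→P_1: (-5)(-6) − (-4)(3) = 42
Σ = 183
Area = |Σ|/2 = 91.5.

91.5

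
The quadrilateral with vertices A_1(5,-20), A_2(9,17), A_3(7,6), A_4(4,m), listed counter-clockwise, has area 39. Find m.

Write out the shoelace sum; only the two edges meeting at A_4 involve m:
2·Area = [(7·m − 4·6) + (4·(-20) − 5·m)] + 200
       = 2·m + 96 = 78
⇒ m = -9.

-9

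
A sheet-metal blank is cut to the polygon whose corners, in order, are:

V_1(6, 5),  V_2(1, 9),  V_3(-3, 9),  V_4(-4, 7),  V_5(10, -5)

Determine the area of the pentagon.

Σ = (49) + (36) + (15) + (-50) + (80) = 130
Area = |Σ|/2 = 65.

65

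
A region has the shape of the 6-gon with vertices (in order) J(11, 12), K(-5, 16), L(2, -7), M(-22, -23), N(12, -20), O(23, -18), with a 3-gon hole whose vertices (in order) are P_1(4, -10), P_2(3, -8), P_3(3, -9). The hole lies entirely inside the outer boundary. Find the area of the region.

736

Outer boundary:
Apply the shoelace (surveyor's) formula: 2A = Σ (x_i·y_{i+1} − x_{i+1}·y_i), indices taken mod 6.
Σ = (236) + (3) + (-200) + (716) + (244) + (474) = 1473
Area = |Σ|/2 = 736.5.
Hole:
Σ = (-2) + (-3) + (6) = 1
Area = |Σ|/2 = 0.5.
Net area = 736.5 − 0.5 = 736.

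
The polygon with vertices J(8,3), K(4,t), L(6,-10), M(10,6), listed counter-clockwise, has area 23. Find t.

The doubled signed area Σ (x_i y_{i+1} − x_{i+1} y_i) is linear in t.
With t=0 it equals 66; the coefficient of t is 2 (from the two edges through K).
So 2·t + 66 = 2·23 = 46 ⇒ t = -10.

-10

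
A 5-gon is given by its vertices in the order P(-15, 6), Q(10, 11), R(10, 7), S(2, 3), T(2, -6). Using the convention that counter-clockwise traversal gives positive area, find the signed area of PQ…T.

-172.5

Cross-terms: -225, -40, 16, -18, -78  ⇒  Σ = -345
Signed area = Σ/2 = -172.5 (negative ⇒ clockwise traversal).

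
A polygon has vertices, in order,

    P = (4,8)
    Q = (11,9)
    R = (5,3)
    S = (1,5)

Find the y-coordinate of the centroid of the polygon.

56/9

Apply the shoelace (surveyor's) formula. First the cross-terms c_i = x_i·y_{i+1} − x_{i+1}·y_i:
  -52, -12, 22, -12  ⇒  2A = -54, A = -27.
Then Σ (y_i + y_{i+1})·c_i = -1008, so ȳ = -1008 / (6·(-27)) = 56/9.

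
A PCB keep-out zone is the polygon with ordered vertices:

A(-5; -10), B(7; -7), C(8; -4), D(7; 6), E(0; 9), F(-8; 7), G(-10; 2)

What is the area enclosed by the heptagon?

Σ = (105) + (28) + (76) + (63) + (72) + (54) + (110) = 508
Area = |Σ|/2 = 254.

254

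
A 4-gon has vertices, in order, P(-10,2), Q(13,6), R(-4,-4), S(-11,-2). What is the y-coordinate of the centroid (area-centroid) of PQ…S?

11/12

Apply the shoelace (surveyor's) formula. First the cross-terms c_i = x_i·y_{i+1} − x_{i+1}·y_i:
  -86, -28, -36, -42  ⇒  2A = -192, A = -96.
Then Σ (y_i + y_{i+1})·c_i = -528, so ȳ = -528 / (6·(-96)) = 11/12.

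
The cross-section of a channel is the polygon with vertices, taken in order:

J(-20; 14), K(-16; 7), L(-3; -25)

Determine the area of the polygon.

18.5

Cross-terms: 84, 421, -542  ⇒  Σ = -37
Area = |Σ|/2 = 18.5.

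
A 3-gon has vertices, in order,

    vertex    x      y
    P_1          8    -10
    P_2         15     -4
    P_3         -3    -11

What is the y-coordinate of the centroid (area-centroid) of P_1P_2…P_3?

-25/3

Apply the surveyor's formula. First the cross-terms c_i = x_i·y_{i+1} − x_{i+1}·y_i:
  118, -177, 118  ⇒  2A = 59, A = 29.5.
Then Σ (y_i + y_{i+1})·c_i = -1475, so ȳ = -1475 / (6·29.5) = -25/3.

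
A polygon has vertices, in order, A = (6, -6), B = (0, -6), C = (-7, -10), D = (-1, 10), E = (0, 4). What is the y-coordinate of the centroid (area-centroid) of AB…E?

Apply Gauss's area formula. First the cross-terms c_i = x_i·y_{i+1} − x_{i+1}·y_i:
  -36, -42, -80, -4, -24  ⇒  2A = -186, A = -93.
Then Σ (y_i + y_{i+1})·c_i = 1096, so ȳ = 1096 / (6·(-93)) = -548/279.

-548/279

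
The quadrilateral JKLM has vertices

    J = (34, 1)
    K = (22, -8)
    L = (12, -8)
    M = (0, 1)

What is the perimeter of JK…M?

|JK| = √((-12)² + (-9)²) = √225 = 15
|KL| = √((-10)² + (0)²) = √100 = 10
|LM| = √((-12)² + (9)²) = √225 = 15
|MJ| = √((34)² + (0)²) = √1156 = 34
Perimeter = 15 + 10 + 15 + 34 = 74.

74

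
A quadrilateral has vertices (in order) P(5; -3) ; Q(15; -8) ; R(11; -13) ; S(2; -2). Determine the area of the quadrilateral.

Apply the shoelace formula: 2A = Σ (x_i·y_{i+1} − x_{i+1}·y_i), indices taken mod 4.
P→Q: (5)(-8) − (15)(-3) = 5
Q→R: (15)(-13) − (11)(-8) = -107
R→S: (11)(-2) − (2)(-13) = 4
S→P: (2)(-3) − (5)(-2) = 4
Σ = -94
Area = |Σ|/2 = 47.

47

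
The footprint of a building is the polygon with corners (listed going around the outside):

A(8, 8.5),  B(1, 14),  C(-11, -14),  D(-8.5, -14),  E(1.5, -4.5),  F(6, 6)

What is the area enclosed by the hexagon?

Σ = (103.5) + (140) + (35) + (59.25) + (36) + (3) = 376.75
Area = |Σ|/2 = 188.375.

188.375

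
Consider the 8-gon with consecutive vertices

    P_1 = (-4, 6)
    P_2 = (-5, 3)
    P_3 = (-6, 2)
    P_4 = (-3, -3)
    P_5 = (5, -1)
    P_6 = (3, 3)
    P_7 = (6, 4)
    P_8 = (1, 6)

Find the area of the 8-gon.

71

Apply Gauss's area formula: 2A = Σ (x_i·y_{i+1} − x_{i+1}·y_i), indices taken mod 8.
Cross-terms: 18, 8, 24, 18, 18, -6, 32, 30  ⇒  Σ = 142
Area = |Σ|/2 = 71.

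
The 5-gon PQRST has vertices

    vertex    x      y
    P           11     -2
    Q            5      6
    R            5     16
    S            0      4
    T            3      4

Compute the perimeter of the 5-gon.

|PQ| = √((-6)² + (8)²) = √100 = 10
|QR| = √((0)² + (10)²) = √100 = 10
|RS| = √((-5)² + (-12)²) = √169 = 13
|ST| = √((3)² + (0)²) = √9 = 3
|TP| = √((8)² + (-6)²) = √100 = 10
Perimeter = 10 + 10 + 13 + 3 + 10 = 46.

46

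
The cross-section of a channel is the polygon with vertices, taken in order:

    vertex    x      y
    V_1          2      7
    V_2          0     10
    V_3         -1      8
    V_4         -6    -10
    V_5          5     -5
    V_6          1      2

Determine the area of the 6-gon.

93

Σ = (20) + (10) + (58) + (80) + (15) + (3) = 186
Area = |Σ|/2 = 93.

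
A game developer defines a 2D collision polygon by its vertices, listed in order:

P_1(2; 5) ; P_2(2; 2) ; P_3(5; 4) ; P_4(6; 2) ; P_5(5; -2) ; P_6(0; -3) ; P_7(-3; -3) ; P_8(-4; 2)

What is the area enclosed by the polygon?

55

Apply Gauss's area formula: 2A = Σ (x_i·y_{i+1} − x_{i+1}·y_i), indices taken mod 8.
P_1→P_2: (2)(2) − (2)(5) = -6
P_2→P_3: (2)(4) − (5)(2) = -2
P_3→P_4: (5)(2) − (6)(4) = -14
P_4→P_5: (6)(-2) − (5)(2) = -22
P_5→P_6: (5)(-3) − (0)(-2) = -15
P_6→P_7: (0)(-3) − (-3)(-3) = -9
P_7→P_8: (-3)(2) − (-4)(-3) = -18
P_8→P_1: (-4)(5) − (2)(2) = -24
Σ = -110
Area = |Σ|/2 = 55.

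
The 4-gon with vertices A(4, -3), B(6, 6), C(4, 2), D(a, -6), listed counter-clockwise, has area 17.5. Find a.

The doubled signed area Σ (x_i y_{i+1} − x_{i+1} y_i) is linear in a.
With a=0 it equals 30; the coefficient of a is -5 (from the two edges through D).
So -5·a + 30 = 2·17.5 = 35 ⇒ a = -1.

-1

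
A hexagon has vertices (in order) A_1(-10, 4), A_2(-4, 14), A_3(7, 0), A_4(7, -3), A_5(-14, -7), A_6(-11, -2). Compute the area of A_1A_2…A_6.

Σ = (-124) + (-98) + (-21) + (-91) + (-49) + (-64) = -447
Area = |Σ|/2 = 223.5.

223.5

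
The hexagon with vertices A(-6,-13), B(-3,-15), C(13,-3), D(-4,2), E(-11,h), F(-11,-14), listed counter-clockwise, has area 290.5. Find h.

The doubled signed area Σ (x_i y_{i+1} − x_{i+1} y_i) is linear in h.
With h=0 it equals 504; the coefficient of h is 7 (from the two edges through E).
So 7·h + 504 = 2·290.5 = 581 ⇒ h = 11.

11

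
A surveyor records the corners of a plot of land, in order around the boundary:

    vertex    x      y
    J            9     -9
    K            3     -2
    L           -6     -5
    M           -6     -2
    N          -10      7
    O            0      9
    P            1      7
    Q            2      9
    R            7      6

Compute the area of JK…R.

Apply the shoelace (surveyor's) formula: 2A = Σ (x_i·y_{i+1} − x_{i+1}·y_i), indices taken mod 9.
J→K: (9)(-2) − (3)(-9) = 9
K→L: (3)(-5) − (-6)(-2) = -27
L→M: (-6)(-2) − (-6)(-5) = -18
M→N: (-6)(7) − (-10)(-2) = -62
N→O: (-10)(9) − (0)(7) = -90
O→P: (0)(7) − (1)(9) = -9
P→Q: (1)(9) − (2)(7) = -5
Q→R: (2)(6) − (7)(9) = -51
R→J: (7)(-9) − (9)(6) = -117
Σ = -370
Area = |Σ|/2 = 185.

185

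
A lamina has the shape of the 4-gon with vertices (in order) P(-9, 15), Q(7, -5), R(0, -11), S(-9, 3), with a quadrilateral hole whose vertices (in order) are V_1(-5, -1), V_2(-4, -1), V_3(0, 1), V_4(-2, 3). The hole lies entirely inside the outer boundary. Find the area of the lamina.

164

Outer boundary:
Apply the shoelace formula: 2A = Σ (x_i·y_{i+1} − x_{i+1}·y_i), indices taken mod 4.
Σ = (-60) + (-77) + (-99) + (-108) = -344
Area = |Σ|/2 = 172.
Hole:
Σ = (1) + (-4) + (2) + (17) = 16
Area = |Σ|/2 = 8.
Net area = 172 − 8 = 164.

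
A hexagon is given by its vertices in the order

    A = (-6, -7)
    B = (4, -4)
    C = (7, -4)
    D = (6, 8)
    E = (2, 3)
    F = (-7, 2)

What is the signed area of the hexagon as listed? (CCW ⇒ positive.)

A→B: (-6)(-4) − (4)(-7) = 52
B→C: (4)(-4) − (7)(-4) = 12
C→D: (7)(8) − (6)(-4) = 80
D→E: (6)(3) − (2)(8) = 2
E→F: (2)(2) − (-7)(3) = 25
F→A: (-7)(-7) − (-6)(2) = 61
Σ = 232
Signed area = Σ/2 = 116 (positive ⇒ counter-clockwise traversal).

116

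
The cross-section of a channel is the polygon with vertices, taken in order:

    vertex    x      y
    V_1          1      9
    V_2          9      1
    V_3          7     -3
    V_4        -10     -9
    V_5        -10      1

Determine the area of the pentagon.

Apply the surveyor's formula: 2A = Σ (x_i·y_{i+1} − x_{i+1}·y_i), indices taken mod 5.
Cross-terms: -80, -34, -93, -100, -91  ⇒  Σ = -398
Area = |Σ|/2 = 199.

199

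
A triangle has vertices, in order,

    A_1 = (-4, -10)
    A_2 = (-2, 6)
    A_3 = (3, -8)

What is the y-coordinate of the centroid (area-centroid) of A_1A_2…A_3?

-4

Apply the shoelace formula. First the cross-terms c_i = x_i·y_{i+1} − x_{i+1}·y_i:
  -44, -2, -62  ⇒  2A = -108, A = -54.
Then Σ (y_i + y_{i+1})·c_i = 1296, so ȳ = 1296 / (6·(-54)) = -4.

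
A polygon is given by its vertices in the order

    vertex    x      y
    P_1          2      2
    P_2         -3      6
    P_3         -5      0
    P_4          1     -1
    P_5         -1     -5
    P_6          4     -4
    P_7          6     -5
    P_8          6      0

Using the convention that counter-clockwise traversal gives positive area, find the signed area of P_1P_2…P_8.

Apply the surveyor's formula: 2A = Σ (x_i·y_{i+1} − x_{i+1}·y_i), indices taken mod 8.
P_1→P_2: (2)(6) − (-3)(2) = 18
P_2→P_3: (-3)(0) − (-5)(6) = 30
P_3→P_4: (-5)(-1) − (1)(0) = 5
P_4→P_5: (1)(-5) − (-1)(-1) = -6
P_5→P_6: (-1)(-4) − (4)(-5) = 24
P_6→P_7: (4)(-5) − (6)(-4) = 4
P_7→P_8: (6)(0) − (6)(-5) = 30
P_8→P_1: (6)(2) − (2)(0) = 12
Σ = 117
Signed area = Σ/2 = 58.5 (positive ⇒ counter-clockwise traversal).

58.5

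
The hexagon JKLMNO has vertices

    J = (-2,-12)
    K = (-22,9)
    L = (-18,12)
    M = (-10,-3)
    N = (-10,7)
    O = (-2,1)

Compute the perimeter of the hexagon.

|JK| = √((-20)² + (21)²) = √841 = 29
|KL| = √((4)² + (3)²) = √25 = 5
|LM| = √((8)² + (-15)²) = √289 = 17
|MN| = √((0)² + (10)²) = √100 = 10
|NO| = √((8)² + (-6)²) = √100 = 10
|OJ| = √((0)² + (-13)²) = √169 = 13
Perimeter = 29 + 5 + 17 + 10 + 10 + 13 = 84.

84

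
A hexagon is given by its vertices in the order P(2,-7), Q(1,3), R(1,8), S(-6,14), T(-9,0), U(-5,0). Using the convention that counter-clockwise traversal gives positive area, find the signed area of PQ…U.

Apply the shoelace (surveyor's) formula: 2A = Σ (x_i·y_{i+1} − x_{i+1}·y_i), indices taken mod 6.
Σ = (13) + (5) + (62) + (126) + (0) + (35) = 241
Signed area = Σ/2 = 120.5 (positive ⇒ counter-clockwise traversal).

120.5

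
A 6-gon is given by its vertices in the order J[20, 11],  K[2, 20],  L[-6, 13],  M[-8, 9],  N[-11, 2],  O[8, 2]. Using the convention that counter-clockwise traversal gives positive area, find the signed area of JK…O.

Apply the shoelace (surveyor's) formula: 2A = Σ (x_i·y_{i+1} − x_{i+1}·y_i), indices taken mod 6.
Σ = (378) + (146) + (50) + (83) + (-38) + (48) = 667
Signed area = Σ/2 = 333.5 (positive ⇒ counter-clockwise traversal).

333.5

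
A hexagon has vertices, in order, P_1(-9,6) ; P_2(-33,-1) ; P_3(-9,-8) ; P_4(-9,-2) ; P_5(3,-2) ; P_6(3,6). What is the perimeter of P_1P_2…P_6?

88

|P_1P_2| = √((-24)² + (-7)²) = √625 = 25
|P_2P_3| = √((24)² + (-7)²) = √625 = 25
|P_3P_4| = √((0)² + (6)²) = √36 = 6
|P_4P_5| = √((12)² + (0)²) = √144 = 12
|P_5P_6| = √((0)² + (8)²) = √64 = 8
|P_6P_1| = √((-12)² + (0)²) = √144 = 12
Perimeter = 25 + 25 + 6 + 12 + 8 + 12 = 88.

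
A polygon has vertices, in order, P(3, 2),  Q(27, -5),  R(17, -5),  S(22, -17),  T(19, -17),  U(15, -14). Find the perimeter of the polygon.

|PQ| = √((24)² + (-7)²) = √625 = 25
|QR| = √((-10)² + (0)²) = √100 = 10
|RS| = √((5)² + (-12)²) = √169 = 13
|ST| = √((-3)² + (0)²) = √9 = 3
|TU| = √((-4)² + (3)²) = √25 = 5
|UP| = √((-12)² + (16)²) = √400 = 20
Perimeter = 25 + 10 + 13 + 3 + 5 + 20 = 76.

76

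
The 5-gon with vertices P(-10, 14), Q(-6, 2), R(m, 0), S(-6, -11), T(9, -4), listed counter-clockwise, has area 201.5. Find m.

Write out the shoelace sum; only the two edges meeting at R involve m:
2·Area = [((-6)·0 − m·2) + (m·(-11) − (-6)·0)] + 273
       = -13·m + 273 = 403
⇒ m = -10.

-10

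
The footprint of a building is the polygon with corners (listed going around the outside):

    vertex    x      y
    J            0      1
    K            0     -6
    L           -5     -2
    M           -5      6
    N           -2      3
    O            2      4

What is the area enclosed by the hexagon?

42.5

Apply the surveyor's formula: 2A = Σ (x_i·y_{i+1} − x_{i+1}·y_i), indices taken mod 6.
J→K: (0)(-6) − (0)(1) = 0
K→L: (0)(-2) − (-5)(-6) = -30
L→M: (-5)(6) − (-5)(-2) = -40
M→N: (-5)(3) − (-2)(6) = -3
N→O: (-2)(4) − (2)(3) = -14
O→J: (2)(1) − (0)(4) = 2
Σ = -85
Area = |Σ|/2 = 42.5.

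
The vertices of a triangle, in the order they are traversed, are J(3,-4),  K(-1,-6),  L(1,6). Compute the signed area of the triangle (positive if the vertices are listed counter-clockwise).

-22

Cross-terms: -22, 0, -22  ⇒  Σ = -44
Signed area = Σ/2 = -22 (negative ⇒ clockwise traversal).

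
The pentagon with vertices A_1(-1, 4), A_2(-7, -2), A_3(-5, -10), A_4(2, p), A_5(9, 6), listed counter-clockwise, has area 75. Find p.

The doubled signed area Σ (x_i y_{i+1} − x_{i+1} y_i) is linear in p.
With p=0 it equals 164; the coefficient of p is -14 (from the two edges through A_4).
So -14·p + 164 = 2·75 = 150 ⇒ p = 1.

1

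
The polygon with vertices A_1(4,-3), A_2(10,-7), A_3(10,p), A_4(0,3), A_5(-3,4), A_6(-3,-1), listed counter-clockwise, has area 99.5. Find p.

6

Write out the shoelace sum; only the two edges meeting at A_3 involve p:
2·Area = [(10·p − 10·(-7)) + (10·3 − 0·p)] + 39
       = 10·p + 139 = 199
⇒ p = 6.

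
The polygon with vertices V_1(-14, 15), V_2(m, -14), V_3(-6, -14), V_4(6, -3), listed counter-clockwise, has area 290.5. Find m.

Write out the shoelace sum; only the two edges meeting at V_2 involve m:
2·Area = [((-14)·(-14) − m·15) + (m·(-14) − (-6)·(-14))] + 150
       = -29·m + 262 = 581
⇒ m = -11.

-11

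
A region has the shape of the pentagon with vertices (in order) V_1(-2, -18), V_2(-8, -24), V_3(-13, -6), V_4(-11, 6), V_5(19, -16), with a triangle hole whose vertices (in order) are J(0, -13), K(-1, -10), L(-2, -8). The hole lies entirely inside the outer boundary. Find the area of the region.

407.5

Outer boundary:
Apply the shoelace (surveyor's) formula: 2A = Σ (x_i·y_{i+1} − x_{i+1}·y_i), indices taken mod 5.
Cross-terms: -96, -264, -144, 62, -374  ⇒  Σ = -816
Area = |Σ|/2 = 408.
Hole:
Σ = (-13) + (-12) + (26) = 1
Area = |Σ|/2 = 0.5.
Net area = 408 − 0.5 = 407.5.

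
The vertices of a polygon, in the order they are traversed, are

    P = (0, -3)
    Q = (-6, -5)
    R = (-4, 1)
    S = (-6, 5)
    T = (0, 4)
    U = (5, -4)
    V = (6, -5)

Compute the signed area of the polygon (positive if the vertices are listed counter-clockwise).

P→Q: (0)(-5) − (-6)(-3) = -18
Q→R: (-6)(1) − (-4)(-5) = -26
R→S: (-4)(5) − (-6)(1) = -14
S→T: (-6)(4) − (0)(5) = -24
T→U: (0)(-4) − (5)(4) = -20
U→V: (5)(-5) − (6)(-4) = -1
V→P: (6)(-3) − (0)(-5) = -18
Σ = -121
Signed area = Σ/2 = -60.5 (negative ⇒ clockwise traversal).

-60.5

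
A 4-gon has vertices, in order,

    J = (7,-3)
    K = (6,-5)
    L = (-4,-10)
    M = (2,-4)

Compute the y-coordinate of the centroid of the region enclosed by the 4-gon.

Apply the shoelace (surveyor's) formula. First the cross-terms c_i = x_i·y_{i+1} − x_{i+1}·y_i:
  -17, -80, 36, 22  ⇒  2A = -39, A = -19.5.
Then Σ (y_i + y_{i+1})·c_i = 678, so ȳ = 678 / (6·(-19.5)) = -226/39.

-226/39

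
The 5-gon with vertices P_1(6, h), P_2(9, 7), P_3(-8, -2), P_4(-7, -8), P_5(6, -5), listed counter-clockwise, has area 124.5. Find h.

-2

The doubled signed area Σ (x_i y_{i+1} − x_{i+1} y_i) is linear in h.
With h=0 it equals 243; the coefficient of h is -3 (from the two edges through P_1).
So -3·h + 243 = 2·124.5 = 249 ⇒ h = -2.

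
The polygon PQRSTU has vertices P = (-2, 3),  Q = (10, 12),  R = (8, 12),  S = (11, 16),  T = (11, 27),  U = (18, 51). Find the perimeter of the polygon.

110

|PQ| = √((12)² + (9)²) = √225 = 15
|QR| = √((-2)² + (0)²) = √4 = 2
|RS| = √((3)² + (4)²) = √25 = 5
|ST| = √((0)² + (11)²) = √121 = 11
|TU| = √((7)² + (24)²) = √625 = 25
|UP| = √((-20)² + (-48)²) = √2704 = 52
Perimeter = 15 + 2 + 5 + 11 + 25 + 52 = 110.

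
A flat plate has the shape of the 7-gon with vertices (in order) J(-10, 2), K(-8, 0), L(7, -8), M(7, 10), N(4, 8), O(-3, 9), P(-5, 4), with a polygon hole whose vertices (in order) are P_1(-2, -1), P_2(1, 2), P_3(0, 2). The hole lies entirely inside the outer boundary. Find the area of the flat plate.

Outer boundary:
Apply the surveyor's formula: 2A = Σ (x_i·y_{i+1} − x_{i+1}·y_i), indices taken mod 7.
J→K: (-10)(0) − (-8)(2) = 16
K→L: (-8)(-8) − (7)(0) = 64
L→M: (7)(10) − (7)(-8) = 126
M→N: (7)(8) − (4)(10) = 16
N→O: (4)(9) − (-3)(8) = 60
O→P: (-3)(4) − (-5)(9) = 33
P→J: (-5)(2) − (-10)(4) = 30
Σ = 345
Area = |Σ|/2 = 172.5.
Hole:
P_1→P_2: (-2)(2) − (1)(-1) = -3
P_2→P_3: (1)(2) − (0)(2) = 2
P_3→P_1: (0)(-1) − (-2)(2) = 4
Σ = 3
Area = |Σ|/2 = 1.5.
Net area = 172.5 − 1.5 = 171.

171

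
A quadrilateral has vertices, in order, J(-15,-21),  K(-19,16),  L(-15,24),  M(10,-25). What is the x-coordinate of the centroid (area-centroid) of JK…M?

Apply the surveyor's formula. First the cross-terms c_i = x_i·y_{i+1} − x_{i+1}·y_i:
  -639, -216, 135, -585  ⇒  2A = -1305, A = -652.5.
Then Σ (x_i + x_{i+1})·c_i = 31320, so x̄ = 31320 / (6·(-652.5)) = -8.

-8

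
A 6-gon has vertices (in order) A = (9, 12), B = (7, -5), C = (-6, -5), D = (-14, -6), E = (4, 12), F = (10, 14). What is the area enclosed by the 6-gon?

Cross-terms: -129, -65, -34, -144, -64, -6  ⇒  Σ = -442
Area = |Σ|/2 = 221.

221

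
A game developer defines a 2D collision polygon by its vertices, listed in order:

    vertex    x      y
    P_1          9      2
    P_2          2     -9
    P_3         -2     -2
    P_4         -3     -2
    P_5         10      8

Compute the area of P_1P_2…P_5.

82.5

P_1→P_2: (9)(-9) − (2)(2) = -85
P_2→P_3: (2)(-2) − (-2)(-9) = -22
P_3→P_4: (-2)(-2) − (-3)(-2) = -2
P_4→P_5: (-3)(8) − (10)(-2) = -4
P_5→P_1: (10)(2) − (9)(8) = -52
Σ = -165
Area = |Σ|/2 = 82.5.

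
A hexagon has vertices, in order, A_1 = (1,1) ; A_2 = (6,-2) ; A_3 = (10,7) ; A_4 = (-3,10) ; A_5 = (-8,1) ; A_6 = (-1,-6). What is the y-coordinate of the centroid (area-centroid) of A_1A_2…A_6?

Apply the surveyor's formula. First the cross-terms c_i = x_i·y_{i+1} − x_{i+1}·y_i:
  -8, 62, 121, 77, 49, 5  ⇒  2A = 306, A = 153.
Then Σ (y_i + y_{i+1})·c_i = 2952, so ȳ = 2952 / (6·153) = 164/51.

164/51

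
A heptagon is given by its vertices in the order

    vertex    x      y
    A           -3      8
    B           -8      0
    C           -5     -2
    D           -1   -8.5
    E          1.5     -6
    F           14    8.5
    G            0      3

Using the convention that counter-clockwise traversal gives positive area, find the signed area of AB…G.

143.5

A→B: (-3)(0) − (-8)(8) = 64
B→C: (-8)(-2) − (-5)(0) = 16
C→D: (-5)(-8.5) − (-1)(-2) = 40.5
D→E: (-1)(-6) − (1.5)(-8.5) = 18.75
E→F: (1.5)(8.5) − (14)(-6) = 96.75
F→G: (14)(3) − (0)(8.5) = 42
G→A: (0)(8) − (-3)(3) = 9
Σ = 287
Signed area = Σ/2 = 143.5 (positive ⇒ counter-clockwise traversal).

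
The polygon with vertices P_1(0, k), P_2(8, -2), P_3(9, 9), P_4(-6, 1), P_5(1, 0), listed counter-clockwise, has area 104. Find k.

-8

Write out the shoelace sum; only the two edges meeting at P_1 involve k:
2·Area = [(1·k − 0·0) + (0·(-2) − 8·k)] + 152
       = -7·k + 152 = 208
⇒ k = -8.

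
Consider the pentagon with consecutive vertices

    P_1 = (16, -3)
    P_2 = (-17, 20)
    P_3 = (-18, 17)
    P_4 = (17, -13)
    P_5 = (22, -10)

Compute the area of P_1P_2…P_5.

Σ = (269) + (71) + (-55) + (116) + (94) = 495
Area = |Σ|/2 = 247.5.

247.5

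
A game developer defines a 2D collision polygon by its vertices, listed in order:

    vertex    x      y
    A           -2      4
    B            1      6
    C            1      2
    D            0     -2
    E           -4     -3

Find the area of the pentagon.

26

Cross-terms: -16, -4, -2, -8, -22  ⇒  Σ = -52
Area = |Σ|/2 = 26.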